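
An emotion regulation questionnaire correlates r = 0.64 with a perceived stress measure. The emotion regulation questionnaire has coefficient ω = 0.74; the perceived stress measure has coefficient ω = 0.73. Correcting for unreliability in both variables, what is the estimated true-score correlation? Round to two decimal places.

0.87

r_true = r_obs / √(r_xx · r_yy) = 0.64 / √(0.74 × 0.73) = 0.64 / √0.5402 = 0.64 / 0.7350 ≈ 0.87.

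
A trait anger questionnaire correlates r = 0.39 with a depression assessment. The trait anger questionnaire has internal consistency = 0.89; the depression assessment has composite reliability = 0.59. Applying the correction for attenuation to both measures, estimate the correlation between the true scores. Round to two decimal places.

0.54

r_true = r_obs / √(r_xx · r_yy) = 0.39 / √(0.89 × 0.59) = 0.39 / √0.5251 = 0.39 / 0.7246 ≈ 0.54.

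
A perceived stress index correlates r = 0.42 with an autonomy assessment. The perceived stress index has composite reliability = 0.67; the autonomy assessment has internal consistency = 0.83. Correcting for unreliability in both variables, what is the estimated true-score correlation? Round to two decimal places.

r_true = r_obs / √(r_xx · r_yy) = 0.42 / √(0.67 × 0.83) = 0.42 / √0.5561 = 0.42 / 0.7457 ≈ 0.56.

0.56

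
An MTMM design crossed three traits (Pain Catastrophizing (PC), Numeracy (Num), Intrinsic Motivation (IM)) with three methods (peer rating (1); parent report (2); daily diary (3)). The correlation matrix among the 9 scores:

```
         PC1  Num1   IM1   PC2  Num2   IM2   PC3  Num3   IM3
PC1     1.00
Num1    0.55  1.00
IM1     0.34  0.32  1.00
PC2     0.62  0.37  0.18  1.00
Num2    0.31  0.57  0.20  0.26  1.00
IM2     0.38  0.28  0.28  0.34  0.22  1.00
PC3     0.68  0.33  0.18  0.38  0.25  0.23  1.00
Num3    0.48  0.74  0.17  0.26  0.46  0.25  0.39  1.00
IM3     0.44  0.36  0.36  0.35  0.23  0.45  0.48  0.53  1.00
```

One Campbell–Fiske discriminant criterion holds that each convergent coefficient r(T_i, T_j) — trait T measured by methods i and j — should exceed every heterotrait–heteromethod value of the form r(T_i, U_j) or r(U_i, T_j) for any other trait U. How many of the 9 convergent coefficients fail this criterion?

2

Checking each validity diagonal entry against its comparison values:
PC (methods 1·2): 0.62 vs {0.31, 0.37, 0.38, 0.18} → pass.
PC (methods 1·3): 0.68 vs {0.48, 0.33, 0.44, 0.18} → pass.
PC (methods 2·3): 0.38 vs {0.26, 0.25, 0.35, 0.23} → pass.
Num (methods 1·2): 0.57 vs {0.37, 0.31, 0.28, 0.20} → pass.
Num (methods 1·3): 0.74 vs {0.33, 0.48, 0.36, 0.17} → pass.
Num (methods 2·3): 0.46 vs {0.25, 0.26, 0.23, 0.25} → pass.
IM (methods 1·2): 0.28 vs {0.18, 0.38, 0.20, 0.28} → fail.
IM (methods 1·3): 0.36 vs {0.18, 0.44, 0.17, 0.36} → fail.
IM (methods 2·3): 0.45 vs {0.23, 0.35, 0.25, 0.23} → pass.
2 of 9 fail.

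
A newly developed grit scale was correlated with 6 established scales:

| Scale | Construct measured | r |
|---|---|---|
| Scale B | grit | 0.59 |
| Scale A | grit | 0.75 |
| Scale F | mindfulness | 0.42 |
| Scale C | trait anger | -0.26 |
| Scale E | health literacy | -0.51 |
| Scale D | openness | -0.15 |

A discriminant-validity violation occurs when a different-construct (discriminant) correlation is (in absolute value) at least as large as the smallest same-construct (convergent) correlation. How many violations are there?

0

Convergent (same construct = grit): Scale B, Scale A.
Smallest convergent = 0.59. Discriminant |r|: 0.42, 0.26, 0.51, 0.15; count ≥ 0.59 → 0.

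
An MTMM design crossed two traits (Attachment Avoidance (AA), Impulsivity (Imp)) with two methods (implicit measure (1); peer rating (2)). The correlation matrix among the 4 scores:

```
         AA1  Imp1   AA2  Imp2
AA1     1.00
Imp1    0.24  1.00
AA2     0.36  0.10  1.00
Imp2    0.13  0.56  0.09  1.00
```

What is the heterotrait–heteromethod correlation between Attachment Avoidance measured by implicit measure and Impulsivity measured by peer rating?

0.13

Different traits and methods: r(AA1, Imp2) = 0.13.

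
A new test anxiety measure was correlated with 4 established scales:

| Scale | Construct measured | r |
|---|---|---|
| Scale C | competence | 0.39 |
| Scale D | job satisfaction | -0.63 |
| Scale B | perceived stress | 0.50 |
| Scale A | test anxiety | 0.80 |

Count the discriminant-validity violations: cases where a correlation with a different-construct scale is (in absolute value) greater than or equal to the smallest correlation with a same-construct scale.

Convergent (same construct = test anxiety): Scale A.
Smallest convergent = 0.80. Discriminant |r|: 0.39, 0.63, 0.50; count ≥ 0.80 → 0.

0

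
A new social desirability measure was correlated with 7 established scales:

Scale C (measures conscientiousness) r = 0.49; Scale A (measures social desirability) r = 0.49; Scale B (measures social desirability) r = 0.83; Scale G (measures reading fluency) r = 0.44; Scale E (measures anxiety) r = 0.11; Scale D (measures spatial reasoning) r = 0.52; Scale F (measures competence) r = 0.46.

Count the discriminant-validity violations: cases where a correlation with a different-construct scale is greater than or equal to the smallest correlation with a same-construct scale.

2

Convergent (same construct = social desirability): Scale A, Scale B.
Smallest convergent = 0.49. Discriminant values: 0.49, 0.44, 0.11, 0.52, 0.46; count ≥ 0.49 → 2.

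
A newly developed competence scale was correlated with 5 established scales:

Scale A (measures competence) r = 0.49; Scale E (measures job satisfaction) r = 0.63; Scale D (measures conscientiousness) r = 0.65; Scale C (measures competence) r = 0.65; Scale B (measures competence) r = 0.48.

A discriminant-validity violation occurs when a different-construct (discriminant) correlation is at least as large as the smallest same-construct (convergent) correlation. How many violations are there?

Convergent (same construct = competence): Scale A, Scale C, Scale B.
Smallest convergent = 0.48. Discriminant values: 0.63, 0.65; count ≥ 0.48 → 2.

2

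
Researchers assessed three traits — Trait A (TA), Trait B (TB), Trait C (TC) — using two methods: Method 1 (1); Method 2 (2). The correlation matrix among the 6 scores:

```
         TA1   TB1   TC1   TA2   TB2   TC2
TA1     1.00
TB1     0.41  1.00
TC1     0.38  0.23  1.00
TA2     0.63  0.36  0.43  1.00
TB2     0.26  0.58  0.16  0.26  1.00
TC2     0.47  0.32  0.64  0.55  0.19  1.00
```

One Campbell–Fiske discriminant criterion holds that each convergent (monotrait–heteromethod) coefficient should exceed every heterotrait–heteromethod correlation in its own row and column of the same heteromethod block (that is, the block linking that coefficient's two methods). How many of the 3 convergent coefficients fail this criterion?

0

Convergent coefficients and their comparison sets:
TA (methods 1·2): 0.63 vs {0.26, 0.36, 0.47, 0.43} → pass.
TB (methods 1·2): 0.58 vs {0.36, 0.26, 0.32, 0.16} → pass.
TC (methods 1·2): 0.64 vs {0.43, 0.47, 0.16, 0.32} → pass.
0 of 3 fail.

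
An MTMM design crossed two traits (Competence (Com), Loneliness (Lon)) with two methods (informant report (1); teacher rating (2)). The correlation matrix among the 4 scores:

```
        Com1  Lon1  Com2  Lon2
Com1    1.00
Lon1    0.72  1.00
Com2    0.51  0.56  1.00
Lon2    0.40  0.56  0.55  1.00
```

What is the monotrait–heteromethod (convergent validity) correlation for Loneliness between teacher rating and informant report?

0.56

Same trait (Lon), different methods: r(Lon2, Lon1) = 0.56.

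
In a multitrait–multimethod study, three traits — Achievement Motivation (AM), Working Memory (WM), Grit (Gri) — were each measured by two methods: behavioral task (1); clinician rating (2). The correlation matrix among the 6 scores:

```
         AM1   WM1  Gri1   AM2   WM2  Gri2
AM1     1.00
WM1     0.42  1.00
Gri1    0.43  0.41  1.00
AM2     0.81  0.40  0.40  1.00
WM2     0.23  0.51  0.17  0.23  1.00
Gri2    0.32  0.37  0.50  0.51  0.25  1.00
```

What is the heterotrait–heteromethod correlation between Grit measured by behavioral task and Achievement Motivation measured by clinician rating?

Different traits and methods: r(Gri1, AM2) = 0.40.

0.40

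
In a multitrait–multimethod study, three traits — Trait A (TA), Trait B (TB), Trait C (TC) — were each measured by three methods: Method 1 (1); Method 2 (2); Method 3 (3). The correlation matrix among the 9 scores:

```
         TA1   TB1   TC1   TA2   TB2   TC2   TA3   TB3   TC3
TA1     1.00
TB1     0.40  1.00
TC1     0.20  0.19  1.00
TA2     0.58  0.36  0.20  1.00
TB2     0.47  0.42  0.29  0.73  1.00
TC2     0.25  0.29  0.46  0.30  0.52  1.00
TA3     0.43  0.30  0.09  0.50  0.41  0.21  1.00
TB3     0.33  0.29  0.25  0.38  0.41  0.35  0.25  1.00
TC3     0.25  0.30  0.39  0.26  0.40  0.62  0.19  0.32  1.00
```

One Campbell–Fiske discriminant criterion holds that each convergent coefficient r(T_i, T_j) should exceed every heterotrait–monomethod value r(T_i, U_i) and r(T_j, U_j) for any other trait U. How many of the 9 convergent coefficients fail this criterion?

Each convergent coefficient versus the relevant comparison correlations:
TA (methods 1·2): 0.58 vs {0.40, 0.73, 0.20, 0.30} → fail.
TA (methods 1·3): 0.43 vs {0.40, 0.25, 0.20, 0.19} → pass.
TA (methods 2·3): 0.50 vs {0.73, 0.25, 0.30, 0.19} → fail.
TB (methods 1·2): 0.42 vs {0.40, 0.73, 0.19, 0.52} → fail.
TB (methods 1·3): 0.29 vs {0.40, 0.25, 0.19, 0.32} → fail.
TB (methods 2·3): 0.41 vs {0.73, 0.25, 0.52, 0.32} → fail.
TC (methods 1·2): 0.46 vs {0.20, 0.30, 0.19, 0.52} → fail.
TC (methods 1·3): 0.39 vs {0.20, 0.19, 0.19, 0.32} → pass.
TC (methods 2·3): 0.62 vs {0.30, 0.19, 0.52, 0.32} → pass.
6 of 9 fail.

6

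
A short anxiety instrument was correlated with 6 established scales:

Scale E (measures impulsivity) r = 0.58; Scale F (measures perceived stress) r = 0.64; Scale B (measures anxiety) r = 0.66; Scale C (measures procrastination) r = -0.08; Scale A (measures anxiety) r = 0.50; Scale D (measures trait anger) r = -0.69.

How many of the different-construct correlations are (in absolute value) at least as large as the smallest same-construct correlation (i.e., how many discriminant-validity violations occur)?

Convergent (same construct = anxiety): Scale B, Scale A.
Smallest convergent = 0.50. Discriminant |r|: 0.58, 0.64, 0.08, 0.69; count ≥ 0.50 → 3.

3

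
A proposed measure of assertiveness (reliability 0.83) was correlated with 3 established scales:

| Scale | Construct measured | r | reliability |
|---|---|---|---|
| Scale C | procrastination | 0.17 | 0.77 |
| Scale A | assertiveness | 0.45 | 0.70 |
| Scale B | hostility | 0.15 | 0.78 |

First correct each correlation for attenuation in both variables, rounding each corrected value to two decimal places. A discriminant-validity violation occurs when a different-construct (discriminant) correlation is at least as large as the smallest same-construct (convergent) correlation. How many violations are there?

Disattenuated r (r / √(r_scale · r_new)):
  Scale C (disc): 0.17 / √(0.77·0.83) = 0.21
  Scale A (conv): 0.45 / √(0.70·0.83) = 0.59
  Scale B (disc): 0.15 / √(0.78·0.83) = 0.19
Smallest convergent = 0.59. Discriminant values: 0.21, 0.19; count ≥ 0.59 → 0.

0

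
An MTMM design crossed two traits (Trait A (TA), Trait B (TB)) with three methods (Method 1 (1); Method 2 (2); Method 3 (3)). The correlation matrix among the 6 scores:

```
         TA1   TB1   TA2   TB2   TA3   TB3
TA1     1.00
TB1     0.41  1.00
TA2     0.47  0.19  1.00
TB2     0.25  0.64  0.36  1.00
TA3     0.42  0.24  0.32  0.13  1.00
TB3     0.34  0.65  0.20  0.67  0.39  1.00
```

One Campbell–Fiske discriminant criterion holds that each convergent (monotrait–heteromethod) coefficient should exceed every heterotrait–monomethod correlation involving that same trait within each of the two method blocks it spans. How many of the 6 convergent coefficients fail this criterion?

1

Convergent coefficients and their comparison sets:
TA (methods 1·2): 0.47 vs {0.41, 0.36} → pass.
TA (methods 1·3): 0.42 vs {0.41, 0.39} → pass.
TA (methods 2·3): 0.32 vs {0.36, 0.39} → fail.
TB (methods 1·2): 0.64 vs {0.41, 0.36} → pass.
TB (methods 1·3): 0.65 vs {0.41, 0.39} → pass.
TB (methods 2·3): 0.67 vs {0.36, 0.39} → pass.
1 of 6 fail.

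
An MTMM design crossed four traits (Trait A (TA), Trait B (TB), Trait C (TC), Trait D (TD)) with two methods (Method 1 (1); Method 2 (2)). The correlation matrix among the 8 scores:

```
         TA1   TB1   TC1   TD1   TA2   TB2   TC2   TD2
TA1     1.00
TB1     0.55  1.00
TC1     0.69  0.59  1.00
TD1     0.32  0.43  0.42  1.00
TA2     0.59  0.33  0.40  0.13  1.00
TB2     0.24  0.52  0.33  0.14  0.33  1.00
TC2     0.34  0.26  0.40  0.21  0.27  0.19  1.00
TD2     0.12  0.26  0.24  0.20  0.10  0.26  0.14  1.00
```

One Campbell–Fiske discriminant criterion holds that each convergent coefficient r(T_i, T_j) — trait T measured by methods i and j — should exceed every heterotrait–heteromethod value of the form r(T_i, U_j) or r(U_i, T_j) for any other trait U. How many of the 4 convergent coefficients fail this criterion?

2

Checking each validity diagonal entry against its comparison values:
TA (methods 1·2): 0.59 vs {0.24, 0.33, 0.34, 0.40, 0.12, 0.13} → pass.
TB (methods 1·2): 0.52 vs {0.33, 0.24, 0.26, 0.33, 0.26, 0.14} → pass.
TC (methods 1·2): 0.40 vs {0.40, 0.34, 0.33, 0.26, 0.24, 0.21} → fail.
TD (methods 1·2): 0.20 vs {0.13, 0.12, 0.14, 0.26, 0.21, 0.24} → fail.
2 of 4 fail.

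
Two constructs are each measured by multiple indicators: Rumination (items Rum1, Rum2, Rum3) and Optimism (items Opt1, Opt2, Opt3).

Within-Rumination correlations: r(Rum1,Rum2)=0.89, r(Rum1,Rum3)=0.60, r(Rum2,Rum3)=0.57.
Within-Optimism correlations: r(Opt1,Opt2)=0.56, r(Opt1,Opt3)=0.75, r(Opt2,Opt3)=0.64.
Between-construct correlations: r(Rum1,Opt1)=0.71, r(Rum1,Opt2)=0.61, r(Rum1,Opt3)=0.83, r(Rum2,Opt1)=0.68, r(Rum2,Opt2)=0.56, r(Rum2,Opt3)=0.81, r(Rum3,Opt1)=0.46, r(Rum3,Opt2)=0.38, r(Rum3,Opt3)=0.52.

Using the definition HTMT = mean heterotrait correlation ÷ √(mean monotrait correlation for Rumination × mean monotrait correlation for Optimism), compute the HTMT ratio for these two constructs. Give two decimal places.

Mean heterotrait r = 5.56/9 = 0.6178.
Mean within-Rum = 2.06/3 = 0.6867; mean within-Opt = 1.95/3 = 0.6500.
Geometric mean = √(0.6867 × 0.6500) = 0.6681.
HTMT = 0.6178 / 0.6681 = 0.92.

0.92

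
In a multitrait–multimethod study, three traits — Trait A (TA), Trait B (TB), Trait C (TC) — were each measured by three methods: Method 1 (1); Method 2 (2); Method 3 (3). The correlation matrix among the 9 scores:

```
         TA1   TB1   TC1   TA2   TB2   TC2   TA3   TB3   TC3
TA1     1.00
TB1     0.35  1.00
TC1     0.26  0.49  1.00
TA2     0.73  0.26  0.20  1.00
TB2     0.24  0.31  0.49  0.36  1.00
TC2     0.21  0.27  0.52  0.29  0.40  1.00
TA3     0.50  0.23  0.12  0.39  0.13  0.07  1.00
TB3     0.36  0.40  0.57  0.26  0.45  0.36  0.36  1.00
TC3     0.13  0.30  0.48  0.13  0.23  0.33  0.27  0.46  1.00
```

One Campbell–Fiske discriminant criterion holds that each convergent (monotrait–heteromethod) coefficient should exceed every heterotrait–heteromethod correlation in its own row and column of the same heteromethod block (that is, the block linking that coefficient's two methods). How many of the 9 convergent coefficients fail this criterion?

Checking each validity diagonal entry against its comparison values:
TA (methods 1·2): 0.73 vs {0.24, 0.26, 0.21, 0.20} → pass.
TA (methods 1·3): 0.50 vs {0.36, 0.23, 0.13, 0.12} → pass.
TA (methods 2·3): 0.39 vs {0.26, 0.13, 0.13, 0.07} → pass.
TB (methods 1·2): 0.31 vs {0.26, 0.24, 0.27, 0.49} → fail.
TB (methods 1·3): 0.40 vs {0.23, 0.36, 0.30, 0.57} → fail.
TB (methods 2·3): 0.45 vs {0.13, 0.26, 0.23, 0.36} → pass.
TC (methods 1·2): 0.52 vs {0.20, 0.21, 0.49, 0.27} → pass.
TC (methods 1·3): 0.48 vs {0.12, 0.13, 0.57, 0.30} → fail.
TC (methods 2·3): 0.33 vs {0.07, 0.13, 0.36, 0.23} → fail.
4 of 9 fail.

4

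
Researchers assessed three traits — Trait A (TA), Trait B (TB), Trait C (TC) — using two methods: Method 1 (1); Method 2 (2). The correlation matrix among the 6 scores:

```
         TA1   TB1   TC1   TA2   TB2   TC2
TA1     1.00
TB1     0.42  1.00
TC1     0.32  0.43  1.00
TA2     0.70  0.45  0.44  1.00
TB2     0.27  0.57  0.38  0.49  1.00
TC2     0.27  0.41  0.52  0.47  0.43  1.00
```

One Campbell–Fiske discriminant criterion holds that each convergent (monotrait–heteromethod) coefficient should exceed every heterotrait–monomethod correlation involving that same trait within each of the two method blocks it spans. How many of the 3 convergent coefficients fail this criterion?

Convergent coefficients and their comparison sets:
TA (methods 1·2): 0.70 vs {0.42, 0.49, 0.32, 0.47} → pass.
TB (methods 1·2): 0.57 vs {0.42, 0.49, 0.43, 0.43} → pass.
TC (methods 1·2): 0.52 vs {0.32, 0.47, 0.43, 0.43} → pass.
0 of 3 fail.

0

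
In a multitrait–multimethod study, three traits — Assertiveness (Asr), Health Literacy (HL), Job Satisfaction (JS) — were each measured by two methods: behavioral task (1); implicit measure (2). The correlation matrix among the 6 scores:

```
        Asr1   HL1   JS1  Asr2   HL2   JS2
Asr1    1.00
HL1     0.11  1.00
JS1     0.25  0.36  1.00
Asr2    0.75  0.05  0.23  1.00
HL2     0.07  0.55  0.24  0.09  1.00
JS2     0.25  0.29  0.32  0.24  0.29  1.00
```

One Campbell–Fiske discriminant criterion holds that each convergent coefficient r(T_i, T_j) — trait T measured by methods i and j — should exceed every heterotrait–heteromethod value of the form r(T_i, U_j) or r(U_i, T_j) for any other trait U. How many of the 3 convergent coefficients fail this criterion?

Checking each validity diagonal entry against its comparison values:
Asr (methods 1·2): 0.75 vs {0.07, 0.05, 0.25, 0.23} → pass.
HL (methods 1·2): 0.55 vs {0.05, 0.07, 0.29, 0.24} → pass.
JS (methods 1·2): 0.32 vs {0.23, 0.25, 0.24, 0.29} → pass.
0 of 3 fail.

0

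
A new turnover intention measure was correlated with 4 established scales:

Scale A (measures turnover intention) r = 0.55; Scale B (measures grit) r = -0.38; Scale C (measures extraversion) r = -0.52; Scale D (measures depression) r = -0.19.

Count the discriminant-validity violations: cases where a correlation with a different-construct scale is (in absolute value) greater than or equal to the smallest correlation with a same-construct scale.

0

Convergent (same construct = turnover intention): Scale A.
Smallest convergent = 0.55. Discriminant |r|: 0.38, 0.52, 0.19; count ≥ 0.55 → 0.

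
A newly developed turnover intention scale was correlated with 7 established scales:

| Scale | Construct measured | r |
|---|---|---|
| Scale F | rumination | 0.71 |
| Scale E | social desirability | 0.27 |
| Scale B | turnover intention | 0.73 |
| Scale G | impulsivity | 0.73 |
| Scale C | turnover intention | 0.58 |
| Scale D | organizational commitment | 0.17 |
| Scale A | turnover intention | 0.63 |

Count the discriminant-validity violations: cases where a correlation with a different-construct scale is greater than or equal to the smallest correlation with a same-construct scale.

Convergent (same construct = turnover intention): Scale B, Scale C, Scale A.
Smallest convergent = 0.58. Discriminant values: 0.71, 0.27, 0.73, 0.17; count ≥ 0.58 → 2.

2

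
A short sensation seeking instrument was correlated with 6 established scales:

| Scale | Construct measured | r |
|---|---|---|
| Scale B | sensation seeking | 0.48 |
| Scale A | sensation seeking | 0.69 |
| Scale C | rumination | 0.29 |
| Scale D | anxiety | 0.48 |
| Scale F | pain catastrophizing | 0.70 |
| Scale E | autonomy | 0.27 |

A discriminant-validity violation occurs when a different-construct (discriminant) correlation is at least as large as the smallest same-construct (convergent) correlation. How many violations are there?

Convergent (same construct = sensation seeking): Scale B, Scale A.
Smallest convergent = 0.48. Discriminant values: 0.29, 0.48, 0.70, 0.27; count ≥ 0.48 → 2.

2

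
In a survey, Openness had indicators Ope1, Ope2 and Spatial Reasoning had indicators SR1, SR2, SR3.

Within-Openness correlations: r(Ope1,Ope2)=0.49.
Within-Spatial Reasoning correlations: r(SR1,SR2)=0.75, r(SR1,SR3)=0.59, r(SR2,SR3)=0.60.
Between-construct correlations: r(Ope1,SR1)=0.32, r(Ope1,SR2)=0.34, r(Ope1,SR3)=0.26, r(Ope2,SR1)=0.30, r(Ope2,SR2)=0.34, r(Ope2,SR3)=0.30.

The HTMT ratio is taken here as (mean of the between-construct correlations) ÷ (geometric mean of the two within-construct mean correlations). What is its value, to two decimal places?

Mean heterotrait r = 1.86/6 = 0.3100.
Mean within-Ope = 0.49/1 = 0.4900; mean within-SR = 1.94/3 = 0.6467.
Geometric mean = √(0.4900 × 0.6467) = 0.5629.
HTMT = 0.3100 / 0.5629 = 0.55.

0.55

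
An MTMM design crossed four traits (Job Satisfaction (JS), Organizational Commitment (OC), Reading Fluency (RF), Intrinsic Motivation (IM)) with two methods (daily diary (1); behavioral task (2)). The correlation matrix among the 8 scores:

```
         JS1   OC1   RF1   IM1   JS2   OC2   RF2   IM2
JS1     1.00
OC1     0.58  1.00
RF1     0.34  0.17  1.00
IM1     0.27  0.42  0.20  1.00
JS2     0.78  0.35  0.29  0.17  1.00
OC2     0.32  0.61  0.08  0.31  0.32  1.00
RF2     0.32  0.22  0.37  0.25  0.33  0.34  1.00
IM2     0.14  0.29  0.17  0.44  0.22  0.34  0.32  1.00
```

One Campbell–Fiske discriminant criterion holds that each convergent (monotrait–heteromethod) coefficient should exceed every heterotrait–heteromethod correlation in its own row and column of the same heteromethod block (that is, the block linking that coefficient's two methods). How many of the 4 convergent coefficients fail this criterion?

Checking each validity diagonal entry against its comparison values:
JS (methods 1·2): 0.78 vs {0.32, 0.35, 0.32, 0.29, 0.14, 0.17} → pass.
OC (methods 1·2): 0.61 vs {0.35, 0.32, 0.22, 0.08, 0.29, 0.31} → pass.
RF (methods 1·2): 0.37 vs {0.29, 0.32, 0.08, 0.22, 0.17, 0.25} → pass.
IM (methods 1·2): 0.44 vs {0.17, 0.14, 0.31, 0.29, 0.25, 0.17} → pass.
0 of 4 fail.

0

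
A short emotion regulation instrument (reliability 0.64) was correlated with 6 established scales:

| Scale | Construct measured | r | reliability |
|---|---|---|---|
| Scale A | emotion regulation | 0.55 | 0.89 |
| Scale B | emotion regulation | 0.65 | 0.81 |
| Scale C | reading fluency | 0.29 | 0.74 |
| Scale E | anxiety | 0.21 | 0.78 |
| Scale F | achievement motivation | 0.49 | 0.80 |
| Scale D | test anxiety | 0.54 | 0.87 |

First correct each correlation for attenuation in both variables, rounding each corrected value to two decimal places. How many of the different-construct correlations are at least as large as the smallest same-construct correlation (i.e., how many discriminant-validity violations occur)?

0

Disattenuated r (r / √(r_scale · r_new)):
  Scale A (conv): 0.55 / √(0.89·0.64) = 0.73
  Scale B (conv): 0.65 / √(0.81·0.64) = 0.90
  Scale C (disc): 0.29 / √(0.74·0.64) = 0.42
  Scale E (disc): 0.21 / √(0.78·0.64) = 0.30
  Scale F (disc): 0.49 / √(0.80·0.64) = 0.68
  Scale D (disc): 0.54 / √(0.87·0.64) = 0.72
Smallest convergent = 0.73. Discriminant values: 0.42, 0.30, 0.68, 0.72; count ≥ 0.73 → 0.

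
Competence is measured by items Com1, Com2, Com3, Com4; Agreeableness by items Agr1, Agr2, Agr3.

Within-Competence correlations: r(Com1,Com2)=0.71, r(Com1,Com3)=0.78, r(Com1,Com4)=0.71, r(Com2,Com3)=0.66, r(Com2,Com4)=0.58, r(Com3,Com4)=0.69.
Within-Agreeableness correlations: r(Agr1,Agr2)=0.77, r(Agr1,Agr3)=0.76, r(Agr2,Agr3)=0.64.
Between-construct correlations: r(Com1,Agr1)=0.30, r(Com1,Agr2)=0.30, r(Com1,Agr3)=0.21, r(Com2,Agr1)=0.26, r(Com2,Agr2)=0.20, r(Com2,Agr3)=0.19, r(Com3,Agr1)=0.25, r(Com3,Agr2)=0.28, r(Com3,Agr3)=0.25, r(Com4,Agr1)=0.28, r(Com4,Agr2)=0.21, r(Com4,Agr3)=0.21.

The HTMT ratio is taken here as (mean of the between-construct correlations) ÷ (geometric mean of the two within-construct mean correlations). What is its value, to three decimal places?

0.347

Between-construct mean = 2.94/12 = 0.2450.
Mean within-Com = 4.13/6 = 0.6883; mean within-Agr = 2.17/3 = 0.7233.
Geometric mean = √(0.6883 × 0.7233) = 0.7056.
HTMT = 0.2450 / 0.7056 = 0.347.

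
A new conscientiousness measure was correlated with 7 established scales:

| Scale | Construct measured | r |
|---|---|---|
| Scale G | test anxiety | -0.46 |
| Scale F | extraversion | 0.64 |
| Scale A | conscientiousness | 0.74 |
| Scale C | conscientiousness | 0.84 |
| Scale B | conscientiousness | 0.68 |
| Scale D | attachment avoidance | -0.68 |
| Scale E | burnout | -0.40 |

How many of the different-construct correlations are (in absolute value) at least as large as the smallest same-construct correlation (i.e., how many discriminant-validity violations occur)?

Convergent (same construct = conscientiousness): Scale A, Scale C, Scale B.
Smallest convergent = 0.68. Discriminant |r|: 0.46, 0.64, 0.68, 0.40; count ≥ 0.68 → 1.

1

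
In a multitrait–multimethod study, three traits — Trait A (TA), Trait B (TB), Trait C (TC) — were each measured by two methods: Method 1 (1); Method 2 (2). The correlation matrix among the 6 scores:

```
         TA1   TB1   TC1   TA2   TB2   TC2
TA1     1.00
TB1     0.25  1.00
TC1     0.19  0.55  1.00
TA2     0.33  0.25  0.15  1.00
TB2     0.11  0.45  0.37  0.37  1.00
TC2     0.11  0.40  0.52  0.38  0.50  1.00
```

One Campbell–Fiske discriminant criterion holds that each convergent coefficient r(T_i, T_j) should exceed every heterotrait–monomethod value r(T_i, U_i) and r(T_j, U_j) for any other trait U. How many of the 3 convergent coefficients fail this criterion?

Checking each validity diagonal entry against its comparison values:
TA (methods 1·2): 0.33 vs {0.25, 0.37, 0.19, 0.38} → fail.
TB (methods 1·2): 0.45 vs {0.25, 0.37, 0.55, 0.50} → fail.
TC (methods 1·2): 0.52 vs {0.19, 0.38, 0.55, 0.50} → fail.
3 of 3 fail.

3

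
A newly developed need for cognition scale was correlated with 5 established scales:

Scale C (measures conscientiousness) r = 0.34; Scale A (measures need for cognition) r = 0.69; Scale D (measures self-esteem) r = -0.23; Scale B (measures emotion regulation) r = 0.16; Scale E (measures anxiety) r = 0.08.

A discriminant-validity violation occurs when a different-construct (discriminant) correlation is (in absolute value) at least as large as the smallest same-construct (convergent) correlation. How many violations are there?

Convergent (same construct = need for cognition): Scale A.
Smallest convergent = 0.69. Discriminant |r|: 0.34, 0.23, 0.16, 0.08; count ≥ 0.69 → 0.

0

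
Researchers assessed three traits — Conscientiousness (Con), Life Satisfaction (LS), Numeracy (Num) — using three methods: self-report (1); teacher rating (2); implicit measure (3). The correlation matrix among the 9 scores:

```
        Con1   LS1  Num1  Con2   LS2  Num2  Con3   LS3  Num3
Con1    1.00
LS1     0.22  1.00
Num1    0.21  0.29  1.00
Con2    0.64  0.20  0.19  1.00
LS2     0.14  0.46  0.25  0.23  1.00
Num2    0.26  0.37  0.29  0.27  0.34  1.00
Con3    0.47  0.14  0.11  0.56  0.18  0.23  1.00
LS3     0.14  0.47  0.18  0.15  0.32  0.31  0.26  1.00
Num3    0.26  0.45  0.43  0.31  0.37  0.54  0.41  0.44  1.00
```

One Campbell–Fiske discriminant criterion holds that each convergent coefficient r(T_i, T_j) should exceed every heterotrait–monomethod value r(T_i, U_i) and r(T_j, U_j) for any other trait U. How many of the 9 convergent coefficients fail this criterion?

Each convergent coefficient versus the relevant comparison correlations:
Con (methods 1·2): 0.64 vs {0.22, 0.23, 0.21, 0.27} → pass.
Con (methods 1·3): 0.47 vs {0.22, 0.26, 0.21, 0.41} → pass.
Con (methods 2·3): 0.56 vs {0.23, 0.26, 0.27, 0.41} → pass.
LS (methods 1·2): 0.46 vs {0.22, 0.23, 0.29, 0.34} → pass.
LS (methods 1·3): 0.47 vs {0.22, 0.26, 0.29, 0.44} → pass.
LS (methods 2·3): 0.32 vs {0.23, 0.26, 0.34, 0.44} → fail.
Num (methods 1·2): 0.29 vs {0.21, 0.27, 0.29, 0.34} → fail.
Num (methods 1·3): 0.43 vs {0.21, 0.41, 0.29, 0.44} → fail.
Num (methods 2·3): 0.54 vs {0.27, 0.41, 0.34, 0.44} → pass.
3 of 9 fail.

3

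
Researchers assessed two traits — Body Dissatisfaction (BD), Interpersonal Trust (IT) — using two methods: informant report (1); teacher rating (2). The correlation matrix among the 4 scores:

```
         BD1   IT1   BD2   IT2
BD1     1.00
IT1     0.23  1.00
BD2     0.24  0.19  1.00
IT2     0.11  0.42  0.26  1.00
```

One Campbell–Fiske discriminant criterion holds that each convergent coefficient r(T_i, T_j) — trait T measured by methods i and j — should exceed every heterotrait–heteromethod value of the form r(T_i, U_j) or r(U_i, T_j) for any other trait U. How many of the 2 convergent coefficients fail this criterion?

Checking each validity diagonal entry against its comparison values:
BD (methods 1·2): 0.24 vs {0.11, 0.19} → pass.
IT (methods 1·2): 0.42 vs {0.19, 0.11} → pass.
0 of 2 fail.

0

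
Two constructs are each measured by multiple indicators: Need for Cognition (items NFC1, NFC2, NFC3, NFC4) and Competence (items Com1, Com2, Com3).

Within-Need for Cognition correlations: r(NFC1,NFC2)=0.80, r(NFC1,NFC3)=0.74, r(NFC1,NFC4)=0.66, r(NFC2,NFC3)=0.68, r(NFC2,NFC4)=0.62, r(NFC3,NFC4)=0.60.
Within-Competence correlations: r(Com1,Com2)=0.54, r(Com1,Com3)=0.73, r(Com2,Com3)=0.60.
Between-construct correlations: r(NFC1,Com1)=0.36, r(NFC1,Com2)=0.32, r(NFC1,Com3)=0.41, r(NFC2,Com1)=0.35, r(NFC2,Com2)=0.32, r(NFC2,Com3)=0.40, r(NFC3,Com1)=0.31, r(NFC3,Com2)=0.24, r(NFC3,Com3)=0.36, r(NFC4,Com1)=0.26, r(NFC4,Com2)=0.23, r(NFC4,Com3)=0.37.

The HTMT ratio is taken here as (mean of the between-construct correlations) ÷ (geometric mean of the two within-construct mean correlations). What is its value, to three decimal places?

Mean between = 3.93/12 = 0.3275.
Mean within-NFC = 4.10/6 = 0.6833; mean within-Com = 1.87/3 = 0.6233.
Geometric mean = √(0.6833 × 0.6233) = 0.6526.
HTMT = 0.3275 / 0.6526 = 0.502.

0.502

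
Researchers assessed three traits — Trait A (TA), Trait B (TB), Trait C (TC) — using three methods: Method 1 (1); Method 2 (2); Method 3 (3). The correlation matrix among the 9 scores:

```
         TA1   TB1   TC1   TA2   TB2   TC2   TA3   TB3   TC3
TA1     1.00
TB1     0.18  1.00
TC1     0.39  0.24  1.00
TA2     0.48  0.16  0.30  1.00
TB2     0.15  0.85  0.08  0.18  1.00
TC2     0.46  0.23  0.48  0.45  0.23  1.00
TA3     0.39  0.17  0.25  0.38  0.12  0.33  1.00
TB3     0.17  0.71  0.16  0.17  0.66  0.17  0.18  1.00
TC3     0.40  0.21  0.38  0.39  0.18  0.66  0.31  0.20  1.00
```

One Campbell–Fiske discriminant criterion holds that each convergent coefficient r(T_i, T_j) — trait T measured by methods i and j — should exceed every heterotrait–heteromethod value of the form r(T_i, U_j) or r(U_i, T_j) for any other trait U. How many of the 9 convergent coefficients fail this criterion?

Each convergent coefficient versus the relevant comparison correlations:
TA (methods 1·2): 0.48 vs {0.15, 0.16, 0.46, 0.30} → pass.
TA (methods 1·3): 0.39 vs {0.17, 0.17, 0.40, 0.25} → fail.
TA (methods 2·3): 0.38 vs {0.17, 0.12, 0.39, 0.33} → fail.
TB (methods 1·2): 0.85 vs {0.16, 0.15, 0.23, 0.08} → pass.
TB (methods 1·3): 0.71 vs {0.17, 0.17, 0.21, 0.16} → pass.
TB (methods 2·3): 0.66 vs {0.12, 0.17, 0.18, 0.17} → pass.
TC (methods 1·2): 0.48 vs {0.30, 0.46, 0.08, 0.23} → pass.
TC (methods 1·3): 0.38 vs {0.25, 0.40, 0.16, 0.21} → fail.
TC (methods 2·3): 0.66 vs {0.33, 0.39, 0.17, 0.18} → pass.
3 of 9 fail.

3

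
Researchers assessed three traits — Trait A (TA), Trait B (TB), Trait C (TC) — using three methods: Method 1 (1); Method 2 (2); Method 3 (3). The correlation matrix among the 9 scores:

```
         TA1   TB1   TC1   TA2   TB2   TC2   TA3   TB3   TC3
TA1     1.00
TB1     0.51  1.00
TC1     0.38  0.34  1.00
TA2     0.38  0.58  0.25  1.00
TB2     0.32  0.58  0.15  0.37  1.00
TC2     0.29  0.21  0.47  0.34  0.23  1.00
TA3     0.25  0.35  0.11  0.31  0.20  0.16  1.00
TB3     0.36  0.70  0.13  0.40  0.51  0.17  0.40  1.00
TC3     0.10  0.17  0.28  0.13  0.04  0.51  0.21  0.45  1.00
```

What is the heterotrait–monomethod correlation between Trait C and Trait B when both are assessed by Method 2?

0.23

Different traits, same method: r(TC2, TB2) = 0.23.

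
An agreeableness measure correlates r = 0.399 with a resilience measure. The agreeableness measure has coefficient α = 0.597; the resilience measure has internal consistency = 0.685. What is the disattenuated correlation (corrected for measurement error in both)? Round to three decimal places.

0.624

r_true = r_obs / √(r_xx · r_yy) = 0.399 / √(0.597 × 0.685) = 0.399 / √0.408945 = 0.399 / 0.6395 ≈ 0.624.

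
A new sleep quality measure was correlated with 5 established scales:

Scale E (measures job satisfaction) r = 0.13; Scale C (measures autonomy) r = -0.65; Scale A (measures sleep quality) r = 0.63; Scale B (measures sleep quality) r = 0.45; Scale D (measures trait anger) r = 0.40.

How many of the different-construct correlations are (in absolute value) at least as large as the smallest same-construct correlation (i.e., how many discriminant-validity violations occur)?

Convergent (same construct = sleep quality): Scale A, Scale B.
Smallest convergent = 0.45. Discriminant |r|: 0.13, 0.65, 0.40; count ≥ 0.45 → 1.

1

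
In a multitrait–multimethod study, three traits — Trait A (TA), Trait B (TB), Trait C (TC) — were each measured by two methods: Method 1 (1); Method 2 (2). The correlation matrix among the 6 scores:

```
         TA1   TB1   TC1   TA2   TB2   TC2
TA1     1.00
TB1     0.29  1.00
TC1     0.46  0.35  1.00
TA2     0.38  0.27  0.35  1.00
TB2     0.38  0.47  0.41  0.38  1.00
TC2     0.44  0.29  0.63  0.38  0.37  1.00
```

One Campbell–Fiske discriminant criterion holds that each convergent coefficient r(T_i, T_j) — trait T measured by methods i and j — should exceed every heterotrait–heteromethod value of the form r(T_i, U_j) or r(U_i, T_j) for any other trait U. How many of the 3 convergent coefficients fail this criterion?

Each convergent coefficient versus the relevant comparison correlations:
TA (methods 1·2): 0.38 vs {0.38, 0.27, 0.44, 0.35} → fail.
TB (methods 1·2): 0.47 vs {0.27, 0.38, 0.29, 0.41} → pass.
TC (methods 1·2): 0.63 vs {0.35, 0.44, 0.41, 0.29} → pass.
1 of 3 fail.

1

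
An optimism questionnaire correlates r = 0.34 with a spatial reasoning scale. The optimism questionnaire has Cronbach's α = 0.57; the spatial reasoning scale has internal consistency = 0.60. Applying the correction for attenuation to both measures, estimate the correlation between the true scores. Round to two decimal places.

r_true = r_obs / √(r_xx · r_yy) = 0.34 / √(0.57 × 0.60) = 0.34 / √0.3420 = 0.34 / 0.5848 ≈ 0.58.

0.58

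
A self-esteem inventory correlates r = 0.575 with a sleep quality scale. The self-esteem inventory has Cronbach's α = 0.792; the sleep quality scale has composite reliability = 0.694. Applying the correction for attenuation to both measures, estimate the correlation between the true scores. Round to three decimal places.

r_true = r_obs / √(r_xx · r_yy) = 0.575 / √(0.792 × 0.694) = 0.575 / √0.549648 = 0.575 / 0.7414 ≈ 0.776.

0.776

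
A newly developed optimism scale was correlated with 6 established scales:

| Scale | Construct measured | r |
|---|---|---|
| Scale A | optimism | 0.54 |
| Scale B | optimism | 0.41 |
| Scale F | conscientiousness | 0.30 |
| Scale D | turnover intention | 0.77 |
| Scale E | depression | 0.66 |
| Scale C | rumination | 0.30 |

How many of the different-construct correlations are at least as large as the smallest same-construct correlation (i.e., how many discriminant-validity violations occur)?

Convergent (same construct = optimism): Scale A, Scale B.
Smallest convergent = 0.41. Discriminant values: 0.30, 0.77, 0.66, 0.30; count ≥ 0.41 → 2.

2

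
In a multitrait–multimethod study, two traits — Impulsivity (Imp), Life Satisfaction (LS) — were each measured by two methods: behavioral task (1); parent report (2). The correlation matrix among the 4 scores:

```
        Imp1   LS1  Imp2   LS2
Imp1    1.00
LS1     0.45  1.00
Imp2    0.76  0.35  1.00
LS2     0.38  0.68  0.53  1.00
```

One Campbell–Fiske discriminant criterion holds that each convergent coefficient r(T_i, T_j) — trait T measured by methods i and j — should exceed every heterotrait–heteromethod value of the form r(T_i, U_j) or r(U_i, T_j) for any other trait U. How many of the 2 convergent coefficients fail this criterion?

Each convergent coefficient versus the relevant comparison correlations:
Imp (methods 1·2): 0.76 vs {0.38, 0.35} → pass.
LS (methods 1·2): 0.68 vs {0.35, 0.38} → pass.
0 of 2 fail.

0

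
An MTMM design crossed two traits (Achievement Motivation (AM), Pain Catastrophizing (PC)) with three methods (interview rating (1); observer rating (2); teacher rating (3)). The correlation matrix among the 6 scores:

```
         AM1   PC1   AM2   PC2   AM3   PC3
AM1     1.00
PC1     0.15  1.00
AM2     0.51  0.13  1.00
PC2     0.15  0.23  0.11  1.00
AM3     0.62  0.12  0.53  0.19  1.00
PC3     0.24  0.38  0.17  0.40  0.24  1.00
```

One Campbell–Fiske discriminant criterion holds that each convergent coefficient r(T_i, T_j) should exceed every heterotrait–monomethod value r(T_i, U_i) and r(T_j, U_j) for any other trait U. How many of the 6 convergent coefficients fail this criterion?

0

Checking each validity diagonal entry against its comparison values:
AM (methods 1·2): 0.51 vs {0.15, 0.11} → pass.
AM (methods 1·3): 0.62 vs {0.15, 0.24} → pass.
AM (methods 2·3): 0.53 vs {0.11, 0.24} → pass.
PC (methods 1·2): 0.23 vs {0.15, 0.11} → pass.
PC (methods 1·3): 0.38 vs {0.15, 0.24} → pass.
PC (methods 2·3): 0.40 vs {0.11, 0.24} → pass.
0 of 6 fail.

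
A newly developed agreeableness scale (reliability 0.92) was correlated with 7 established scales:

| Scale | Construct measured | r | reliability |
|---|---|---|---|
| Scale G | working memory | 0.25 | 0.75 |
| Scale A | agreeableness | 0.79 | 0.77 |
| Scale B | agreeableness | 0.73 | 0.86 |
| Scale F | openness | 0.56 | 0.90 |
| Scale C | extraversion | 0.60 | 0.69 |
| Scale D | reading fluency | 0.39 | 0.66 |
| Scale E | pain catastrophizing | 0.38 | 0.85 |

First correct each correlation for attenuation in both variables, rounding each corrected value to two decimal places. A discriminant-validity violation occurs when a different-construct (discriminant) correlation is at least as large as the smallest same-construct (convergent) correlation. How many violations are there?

0

Disattenuated r (r / √(r_scale · r_new)):
  Scale G (disc): 0.25 / √(0.75·0.92) = 0.30
  Scale A (conv): 0.79 / √(0.77·0.92) = 0.94
  Scale B (conv): 0.73 / √(0.86·0.92) = 0.82
  Scale F (disc): 0.56 / √(0.90·0.92) = 0.62
  Scale C (disc): 0.60 / √(0.69·0.92) = 0.75
  Scale D (disc): 0.39 / √(0.66·0.92) = 0.50
  Scale E (disc): 0.38 / √(0.85·0.92) = 0.43
Smallest convergent = 0.82. Discriminant values: 0.30, 0.62, 0.75, 0.50, 0.43; count ≥ 0.82 → 0.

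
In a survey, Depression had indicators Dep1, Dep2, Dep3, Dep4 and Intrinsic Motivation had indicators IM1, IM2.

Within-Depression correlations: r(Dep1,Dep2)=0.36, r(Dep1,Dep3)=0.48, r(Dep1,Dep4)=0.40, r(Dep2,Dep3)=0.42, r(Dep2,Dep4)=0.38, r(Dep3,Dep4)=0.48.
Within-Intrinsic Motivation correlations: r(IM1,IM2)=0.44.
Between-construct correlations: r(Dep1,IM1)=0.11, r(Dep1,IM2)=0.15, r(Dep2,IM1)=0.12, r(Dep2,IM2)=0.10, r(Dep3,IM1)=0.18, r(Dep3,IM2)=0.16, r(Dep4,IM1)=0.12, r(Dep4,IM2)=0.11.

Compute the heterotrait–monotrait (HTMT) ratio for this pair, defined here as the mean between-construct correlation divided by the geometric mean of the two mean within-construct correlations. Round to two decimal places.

0.31

Mean between = 1.05/8 = 0.1313.
Mean within-Dep = 2.52/6 = 0.4200; mean within-IM = 0.44/1 = 0.4400.
Geometric mean = √(0.4200 × 0.4400) = 0.4299.
HTMT = 0.1313 / 0.4299 = 0.31.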